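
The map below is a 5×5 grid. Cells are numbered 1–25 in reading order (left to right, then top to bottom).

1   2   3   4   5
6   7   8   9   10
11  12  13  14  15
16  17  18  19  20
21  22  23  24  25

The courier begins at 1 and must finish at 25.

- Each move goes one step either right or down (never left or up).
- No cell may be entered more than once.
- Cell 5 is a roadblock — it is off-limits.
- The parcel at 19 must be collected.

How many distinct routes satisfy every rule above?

A right/down-only route from 1 to 25 makes exactly 4 down-moves and 4 right-moves in some order.
With no other constraints that would be C(8,4) = 70 routes.
Split at 19 and multiply the segment counts (each segment already excludes blocked cells): 1→19: 20; 19→25: 2; product = 40.
That gives 40 routes.

40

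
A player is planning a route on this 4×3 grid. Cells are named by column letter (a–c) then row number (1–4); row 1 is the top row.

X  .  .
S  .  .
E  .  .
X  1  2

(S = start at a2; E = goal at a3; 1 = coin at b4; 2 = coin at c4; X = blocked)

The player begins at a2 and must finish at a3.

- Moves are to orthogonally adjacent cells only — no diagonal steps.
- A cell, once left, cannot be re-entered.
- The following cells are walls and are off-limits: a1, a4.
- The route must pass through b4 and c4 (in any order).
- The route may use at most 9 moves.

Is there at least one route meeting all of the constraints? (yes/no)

yes

One route that works: a2 → b2 → c2 → c3 → c4 → b4 → b3 → a3.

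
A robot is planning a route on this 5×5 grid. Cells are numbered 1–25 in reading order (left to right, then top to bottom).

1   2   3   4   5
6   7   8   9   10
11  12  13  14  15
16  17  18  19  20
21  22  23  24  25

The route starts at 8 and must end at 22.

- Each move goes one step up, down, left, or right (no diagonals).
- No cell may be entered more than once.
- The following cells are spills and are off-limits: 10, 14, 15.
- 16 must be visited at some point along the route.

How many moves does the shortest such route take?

Any route passes through 16 somewhere between 8 and 22. Summing Manhattan distances along the two legs (8 → 16 → 22) gives a lower bound of 4 + 2 = 6 moves.
A route of 6 moves achieves this: 8 → 13 → 18 → 17 → 16 → 21 → 22.
Since 6 matches the lower bound, it is optimal.

6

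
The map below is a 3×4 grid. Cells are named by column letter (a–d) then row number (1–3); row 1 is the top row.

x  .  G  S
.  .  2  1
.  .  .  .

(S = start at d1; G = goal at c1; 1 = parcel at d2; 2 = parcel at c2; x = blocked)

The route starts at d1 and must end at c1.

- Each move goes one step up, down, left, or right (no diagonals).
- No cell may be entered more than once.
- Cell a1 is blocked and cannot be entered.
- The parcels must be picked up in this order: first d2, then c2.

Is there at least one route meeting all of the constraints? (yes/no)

One route that works: d1 → d2 → c2 → c1.

yes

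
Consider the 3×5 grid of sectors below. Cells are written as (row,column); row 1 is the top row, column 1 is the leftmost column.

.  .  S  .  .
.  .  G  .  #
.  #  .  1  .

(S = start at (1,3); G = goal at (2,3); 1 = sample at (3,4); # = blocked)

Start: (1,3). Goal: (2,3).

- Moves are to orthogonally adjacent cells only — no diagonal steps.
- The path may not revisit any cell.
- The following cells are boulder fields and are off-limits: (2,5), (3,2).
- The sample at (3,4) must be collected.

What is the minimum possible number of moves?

Any route passes through (3,4) somewhere between (1,3) and (2,3). Summing Manhattan distances along the two legs ((1,3) → (3,4) → (2,3)) gives a lower bound of 3 + 2 = 5 moves.
A route of 5 moves achieves this: (1,3) → (1,4) → (2,4) → (3,4) → (3,3) → (2,3).
Since 5 matches the lower bound, it is optimal.

5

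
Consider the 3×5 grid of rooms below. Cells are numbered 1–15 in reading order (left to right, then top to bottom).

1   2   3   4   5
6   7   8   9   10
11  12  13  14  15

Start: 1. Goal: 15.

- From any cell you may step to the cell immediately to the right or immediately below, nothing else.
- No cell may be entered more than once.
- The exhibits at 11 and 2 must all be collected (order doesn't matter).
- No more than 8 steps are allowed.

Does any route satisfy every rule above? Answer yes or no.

no

11 is below but to the left of 2: going 2 → 11 would need a leftward move and 11 → 2 an upward move, so no right/down-only route can visit both required cells.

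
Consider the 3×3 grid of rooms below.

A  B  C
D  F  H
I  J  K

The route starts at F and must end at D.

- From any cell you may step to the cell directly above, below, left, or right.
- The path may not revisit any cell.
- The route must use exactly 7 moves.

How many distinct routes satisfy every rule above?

Need simple routes of exactly 7 moves from F to D (Manhattan distance 1, so 3 moves are spent on a detour and 3 undoing it).
Enumerating: F B C H K J I D | F J K H C B A D.
That gives 2 routes.

2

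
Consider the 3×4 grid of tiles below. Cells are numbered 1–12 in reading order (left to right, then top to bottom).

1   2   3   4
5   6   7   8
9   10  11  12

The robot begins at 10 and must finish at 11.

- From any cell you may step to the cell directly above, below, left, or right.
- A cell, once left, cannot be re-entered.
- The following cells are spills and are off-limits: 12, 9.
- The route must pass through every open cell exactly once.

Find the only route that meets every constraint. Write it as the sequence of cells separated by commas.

Need to visit all 10 open cells exactly once, starting at 10 and ending at 11.
Cell 1 has only two open neighbours (5 and 2), so the path must pass straight through it: one of those is the cell it's entered from and the other is where it exits.
Route from 10: up 1 to 6, left 1 to 5, up 1 to 1, right 3 to 4, down 1 to 8, left 1 to 7, down 1 to 11 — 9 moves in all.
Check: all 10 open cells covered.

10, 6, 5, 1, 2, 3, 4, 8, 7, 11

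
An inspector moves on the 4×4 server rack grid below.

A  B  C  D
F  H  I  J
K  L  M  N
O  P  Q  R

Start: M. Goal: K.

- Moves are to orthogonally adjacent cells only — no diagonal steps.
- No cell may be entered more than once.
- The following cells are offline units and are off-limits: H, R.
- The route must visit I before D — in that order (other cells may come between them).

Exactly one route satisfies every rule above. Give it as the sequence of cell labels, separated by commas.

M, I, J, D, C, B, A, F, K

The waypoints must appear in the order I, D, with no cell reused.
Route from M: up 1 to I, right 1 to J, up 1 to D, left 3 to A, down 2 to K — 8 moves in all.
Check: order respected (I at step 1, D at step 3).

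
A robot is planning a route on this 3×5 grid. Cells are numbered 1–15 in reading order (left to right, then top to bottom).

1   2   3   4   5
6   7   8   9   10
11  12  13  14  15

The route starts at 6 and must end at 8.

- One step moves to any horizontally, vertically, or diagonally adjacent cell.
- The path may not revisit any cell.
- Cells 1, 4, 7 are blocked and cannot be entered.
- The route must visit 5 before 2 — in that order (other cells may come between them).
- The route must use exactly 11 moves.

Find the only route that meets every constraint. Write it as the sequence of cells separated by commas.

The waypoints must appear in the order 5, 2, with no cell reused.
Route from 6: down 1 to 11, right 4 to 15, up 2 to 5, down-left 1 to 9, up-left 1 to 3, left 1 to 2, down-right 1 to 8 — 11 moves in all.
Check: order respected (5 at step 7, 2 at step 10); 11 moves as required.

6, 11, 12, 13, 14, 15, 10, 5, 9, 3, 2, 8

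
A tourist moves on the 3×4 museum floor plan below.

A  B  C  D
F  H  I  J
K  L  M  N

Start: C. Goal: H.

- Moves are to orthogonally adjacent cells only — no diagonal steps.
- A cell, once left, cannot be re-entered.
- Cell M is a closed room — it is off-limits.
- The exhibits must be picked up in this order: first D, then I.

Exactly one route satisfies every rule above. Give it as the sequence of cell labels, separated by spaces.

C D J I H

The waypoints must appear in the order D, I, with no cell reused.
Route from C: right to D, down to J, 2× left (reaching H) — 4 moves in all.
Check: order respected (D at step 1, I at step 3).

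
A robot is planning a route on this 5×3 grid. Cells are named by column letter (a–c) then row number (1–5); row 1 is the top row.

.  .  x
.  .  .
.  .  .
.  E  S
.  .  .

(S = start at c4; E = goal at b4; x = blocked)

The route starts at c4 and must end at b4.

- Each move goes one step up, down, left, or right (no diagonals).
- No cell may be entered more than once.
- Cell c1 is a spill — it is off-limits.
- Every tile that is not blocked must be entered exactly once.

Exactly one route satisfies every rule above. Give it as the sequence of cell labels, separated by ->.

Need to visit all 14 open cells exactly once, starting at c4 and ending at b4.
Cell c5 has only two open neighbours (c4 and b5), so the path must pass straight through it: one of those is the cell it's entered from and the other is where it exits.
Route from c4: down 1 to c5, left 2 to a5, up 4 to a1, right 1 to b1, down 1 to b2, right 1 to c2, down 1 to c3, left 1 to b3, down 1 to b4 — 13 moves in all.
Check: all 14 open cells covered.

c4 -> c5 -> b5 -> a5 -> a4 -> a3 -> a2 -> a1 -> b1 -> b2 -> c2 -> c3 -> b3 -> b4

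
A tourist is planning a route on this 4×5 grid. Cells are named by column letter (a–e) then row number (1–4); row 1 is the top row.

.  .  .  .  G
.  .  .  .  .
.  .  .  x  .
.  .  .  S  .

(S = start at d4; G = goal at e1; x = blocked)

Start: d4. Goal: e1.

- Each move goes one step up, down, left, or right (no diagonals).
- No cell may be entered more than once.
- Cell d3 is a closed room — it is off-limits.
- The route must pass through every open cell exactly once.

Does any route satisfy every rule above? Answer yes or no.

yes

One route that works: d4 → e4 → e3 → e2 → d2 → c2 → c3 → c4 → b4 → a4 → a3 → b3 → b2 → a2 → a1 → b1 → c1 → d1 → e1.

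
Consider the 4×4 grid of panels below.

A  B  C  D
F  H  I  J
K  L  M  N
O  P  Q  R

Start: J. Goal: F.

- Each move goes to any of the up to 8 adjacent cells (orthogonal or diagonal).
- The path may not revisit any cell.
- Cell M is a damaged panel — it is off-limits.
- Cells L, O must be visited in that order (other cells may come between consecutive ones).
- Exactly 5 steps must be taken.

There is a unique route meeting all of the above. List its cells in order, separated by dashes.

J - I - L - O - K - F

The waypoints must appear in the order L, O, with no cell reused.
Route from J: left 1 to I, down-left 2 to O, up 2 to F — 5 moves in all.
Check: order respected (L at step 2, O at step 3); 5 moves as required.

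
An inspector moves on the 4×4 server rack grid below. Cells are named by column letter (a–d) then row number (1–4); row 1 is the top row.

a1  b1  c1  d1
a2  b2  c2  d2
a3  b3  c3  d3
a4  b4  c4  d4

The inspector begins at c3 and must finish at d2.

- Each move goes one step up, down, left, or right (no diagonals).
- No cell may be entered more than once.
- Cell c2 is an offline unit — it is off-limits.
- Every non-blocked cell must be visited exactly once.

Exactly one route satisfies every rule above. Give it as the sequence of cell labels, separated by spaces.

c3 d3 d4 c4 b4 a4 a3 b3 b2 a2 a1 b1 c1 d1 d2

Need to visit all 15 open cells exactly once, starting at c3 and ending at d2.
Cell a4 has only two open neighbours (a3 and b4), so the path must pass straight through it: one of those is the cell it's entered from and the other is where it exits.
Route from c3: right 1 to d3, down 1 to d4, left 3 to a4, up 1 to a3, right 1 to b3, up 1 to b2, left 1 to a2, up 1 to a1, right 3 to d1, down 1 to d2 — 14 moves in all.
Check: all 15 open cells covered.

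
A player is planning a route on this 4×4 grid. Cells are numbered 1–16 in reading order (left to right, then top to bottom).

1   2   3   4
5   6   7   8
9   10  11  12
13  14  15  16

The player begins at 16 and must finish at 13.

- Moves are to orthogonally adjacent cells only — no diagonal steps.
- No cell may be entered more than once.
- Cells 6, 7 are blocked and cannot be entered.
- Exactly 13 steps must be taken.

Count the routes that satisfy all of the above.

Need simple routes of exactly 13 moves from 16 to 13 (Manhattan distance 3, so 5 moves are spent on a detour and 5 undoing it).
Enumerating: 16 12 8 4 3 2 1 5 9 10 11 15 14 13 | 16 15 11 12 8 4 3 2 1 5 9 10 14 13 | 16 15 14 10 11 12 8 4 3 2 1 5 9 13.
That gives 3 routes.

3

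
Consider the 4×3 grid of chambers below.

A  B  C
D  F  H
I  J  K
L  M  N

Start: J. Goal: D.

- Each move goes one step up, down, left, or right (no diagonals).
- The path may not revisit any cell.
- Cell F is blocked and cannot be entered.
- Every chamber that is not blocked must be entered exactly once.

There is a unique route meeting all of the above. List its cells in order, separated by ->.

Need to visit all 11 open cells exactly once, starting at J and ending at D.
Route from J: left to I, down to L, 2× right (reaching N), 3× up (reaching C), 2× left (reaching A), down to D — 10 moves in all.
Check: all 11 open cells covered.

J -> I -> L -> M -> N -> K -> H -> C -> B -> A -> D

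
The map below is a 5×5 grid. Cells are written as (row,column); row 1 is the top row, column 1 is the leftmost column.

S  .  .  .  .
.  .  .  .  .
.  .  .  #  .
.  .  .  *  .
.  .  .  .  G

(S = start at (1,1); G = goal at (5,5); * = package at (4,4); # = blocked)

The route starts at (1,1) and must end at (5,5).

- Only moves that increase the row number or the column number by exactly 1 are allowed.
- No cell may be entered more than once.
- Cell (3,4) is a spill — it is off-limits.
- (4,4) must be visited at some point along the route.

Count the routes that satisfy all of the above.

A right/down-only route from (1,1) to (5,5) makes exactly 4 down-moves and 4 right-moves in some order.
With no other constraints that would be C(8,4) = 70 routes.
Split at (4,4) and multiply the segment counts (each segment already excludes blocked cells): (1,1)→(4,4): 10; (4,4)→(5,5): 2; product = 20.
That gives 20 routes.

20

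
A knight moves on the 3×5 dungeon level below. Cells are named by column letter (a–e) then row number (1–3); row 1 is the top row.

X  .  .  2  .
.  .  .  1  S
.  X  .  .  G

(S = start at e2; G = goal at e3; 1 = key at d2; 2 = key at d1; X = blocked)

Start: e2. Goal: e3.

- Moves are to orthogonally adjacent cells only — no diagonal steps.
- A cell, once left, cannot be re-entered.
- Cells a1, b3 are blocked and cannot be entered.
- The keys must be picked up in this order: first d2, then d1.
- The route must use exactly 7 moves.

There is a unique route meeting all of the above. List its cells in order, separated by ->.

The waypoints must appear in the order d2, d1, with no cell reused.
Route from e2: left 1 to d2, up 1 to d1, left 1 to c1, down 2 to c3, right 2 to e3 — 7 moves in all.
Check: order respected (1 at step 1, 2 at step 2); 7 moves as required.

e2 -> d2 -> d1 -> c1 -> c2 -> c3 -> d3 -> e3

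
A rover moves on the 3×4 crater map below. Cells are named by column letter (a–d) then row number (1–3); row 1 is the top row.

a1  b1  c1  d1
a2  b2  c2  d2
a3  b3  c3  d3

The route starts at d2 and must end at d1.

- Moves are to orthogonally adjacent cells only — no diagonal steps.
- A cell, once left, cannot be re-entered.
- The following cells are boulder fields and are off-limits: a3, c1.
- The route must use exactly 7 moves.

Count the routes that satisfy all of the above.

0

Need simple routes of exactly 7 moves from d2 to d1 (Manhattan distance 1, so 3 moves are spent on a detour and 3 undoing it).
No route satisfies every constraint, so the count is 0.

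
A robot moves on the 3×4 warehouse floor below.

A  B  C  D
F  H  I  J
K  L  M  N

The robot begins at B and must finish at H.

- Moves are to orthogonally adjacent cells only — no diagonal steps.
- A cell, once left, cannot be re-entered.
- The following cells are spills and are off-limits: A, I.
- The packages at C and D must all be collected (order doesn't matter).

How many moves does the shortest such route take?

Any route passes through C and D in some order between B and H. Summing Manhattan distances along each leg and taking the cheapest ordering (B → C → D → H) gives a lower bound of 1 + 1 + 3 = 5 moves.
The shortest route satisfying every rule uses 7 moves: B → C → D → J → N → M → L → H.
The no-revisit rule (legs can't share cells) pushes the minimum above the 5-move bound; an exhaustive check rules out every length from 5 to 6, leaving 7 as the minimum.

7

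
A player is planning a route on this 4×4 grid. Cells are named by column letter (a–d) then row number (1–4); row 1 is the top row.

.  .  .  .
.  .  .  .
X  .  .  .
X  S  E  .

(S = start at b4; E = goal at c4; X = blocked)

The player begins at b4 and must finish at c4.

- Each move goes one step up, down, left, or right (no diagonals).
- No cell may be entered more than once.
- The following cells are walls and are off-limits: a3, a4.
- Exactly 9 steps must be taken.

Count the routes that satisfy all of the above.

Need simple routes of exactly 9 moves from b4 to c4 (Manhattan distance 1, so 4 moves are spent on a detour and 4 undoing it).
Branch systematically from the start, pruning whenever the remaining move budget drops below the Manhattan distance to c4 or differs from it in parity. Every completion starts via b3: 10 (no valid completion starts via c4).
That gives 10 routes.

10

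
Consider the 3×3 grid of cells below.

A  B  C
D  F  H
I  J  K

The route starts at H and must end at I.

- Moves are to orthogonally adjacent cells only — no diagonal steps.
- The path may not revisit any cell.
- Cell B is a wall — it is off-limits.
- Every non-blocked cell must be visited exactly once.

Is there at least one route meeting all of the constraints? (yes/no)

Cell A has only one open neighbour but is neither the start nor the goal, so a Hamiltonian route would have to both enter and leave it through the same neighbour — impossible without revisiting.

no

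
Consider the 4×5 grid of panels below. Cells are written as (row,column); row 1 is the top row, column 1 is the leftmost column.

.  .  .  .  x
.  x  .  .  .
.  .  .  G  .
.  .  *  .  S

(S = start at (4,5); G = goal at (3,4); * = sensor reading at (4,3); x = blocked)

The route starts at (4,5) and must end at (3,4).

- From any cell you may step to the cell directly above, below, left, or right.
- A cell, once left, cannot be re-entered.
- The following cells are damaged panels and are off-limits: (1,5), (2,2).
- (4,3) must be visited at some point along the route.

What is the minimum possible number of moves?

Any route passes through (4,3) somewhere between (4,5) and (3,4). Summing Manhattan distances along the two legs ((4,5) → (4,3) → (3,4)) gives a lower bound of 2 + 2 = 4 moves.
A route of 4 moves achieves this: (4,5) → (4,4) → (4,3) → (3,3) → (3,4).
Since 4 matches the lower bound, it is optimal.

4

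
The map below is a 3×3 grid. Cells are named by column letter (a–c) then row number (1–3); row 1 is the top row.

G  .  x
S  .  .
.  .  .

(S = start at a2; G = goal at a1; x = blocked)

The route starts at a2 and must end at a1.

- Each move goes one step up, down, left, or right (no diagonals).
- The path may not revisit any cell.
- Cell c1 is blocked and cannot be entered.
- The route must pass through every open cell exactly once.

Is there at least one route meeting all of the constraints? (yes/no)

yes

One route that works: a2 → a3 → b3 → c3 → c2 → b2 → b1 → a1.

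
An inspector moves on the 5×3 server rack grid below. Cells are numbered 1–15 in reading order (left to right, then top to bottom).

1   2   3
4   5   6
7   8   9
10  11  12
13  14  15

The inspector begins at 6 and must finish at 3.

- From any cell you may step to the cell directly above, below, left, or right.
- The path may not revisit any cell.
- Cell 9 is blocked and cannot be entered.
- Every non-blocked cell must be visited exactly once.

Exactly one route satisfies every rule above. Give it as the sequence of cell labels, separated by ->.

Need to visit all 14 open cells exactly once, starting at 6 and ending at 3.
Cell 15 has only two open neighbours (12 and 14), so the path must pass straight through it: one of those is the cell it's entered from and the other is where it exits.
Route from 6: left to 5, 2× down (reaching 11), right to 12, down to 15, 2× left (reaching 13), 4× up (reaching 1), 2× right (reaching 3) — 13 moves in all.
Check: all 14 open cells covered.

6 -> 5 -> 8 -> 11 -> 12 -> 15 -> 14 -> 13 -> 10 -> 7 -> 4 -> 1 -> 2 -> 3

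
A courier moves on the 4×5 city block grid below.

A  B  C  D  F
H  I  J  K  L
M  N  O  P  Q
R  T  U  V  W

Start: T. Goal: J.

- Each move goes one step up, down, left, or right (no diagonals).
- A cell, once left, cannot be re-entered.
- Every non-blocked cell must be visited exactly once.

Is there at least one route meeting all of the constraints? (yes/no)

yes

One route that works: T → R → M → H → A → B → I → N → O → U → V → W → Q → P → K → L → F → D → C → J.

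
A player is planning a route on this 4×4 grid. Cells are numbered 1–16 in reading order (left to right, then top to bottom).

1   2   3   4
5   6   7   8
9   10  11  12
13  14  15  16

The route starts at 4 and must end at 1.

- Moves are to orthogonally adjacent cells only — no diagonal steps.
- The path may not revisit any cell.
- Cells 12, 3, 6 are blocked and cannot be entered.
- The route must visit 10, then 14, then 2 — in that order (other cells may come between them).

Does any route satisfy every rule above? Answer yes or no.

no

2 must be visited but has only one open neighbour (1), and it is neither the start nor the goal — the route would have to enter and leave through 1, re-entering it.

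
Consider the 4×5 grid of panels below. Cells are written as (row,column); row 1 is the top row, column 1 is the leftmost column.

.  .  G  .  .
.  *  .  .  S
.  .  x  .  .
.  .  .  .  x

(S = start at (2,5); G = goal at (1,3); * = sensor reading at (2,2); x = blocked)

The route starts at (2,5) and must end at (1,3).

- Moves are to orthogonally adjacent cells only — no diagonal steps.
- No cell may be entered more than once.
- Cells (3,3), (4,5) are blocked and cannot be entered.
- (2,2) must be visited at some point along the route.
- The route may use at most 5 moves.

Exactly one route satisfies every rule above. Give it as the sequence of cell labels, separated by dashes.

The budget equals the shortest possible length, so every move has to be on a shortest route through the required cells.
Route from (2,5): 3× left (reaching (2,2)), up to (1,2), right to (1,3) — 5 moves in all.
Check: all required cells visited; 5 ≤ 5 moves.

(2,5) - (2,4) - (2,3) - (2,2) - (1,2) - (1,3)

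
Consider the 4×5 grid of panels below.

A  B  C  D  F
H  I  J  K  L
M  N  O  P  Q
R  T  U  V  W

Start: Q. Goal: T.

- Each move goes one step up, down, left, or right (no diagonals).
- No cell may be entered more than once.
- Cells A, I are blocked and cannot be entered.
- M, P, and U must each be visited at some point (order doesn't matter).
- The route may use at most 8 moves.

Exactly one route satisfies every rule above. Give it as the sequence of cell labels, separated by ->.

The 8-move cap with required stops at M, P, U leaves no slack for detours.
Route from Q: left to P, down to V, left to U, up to O, 2× left (reaching M), down to R, right to T — 8 moves in all.
Check: all required cells visited; 8 ≤ 8 moves.

Q -> P -> V -> U -> O -> N -> M -> R -> T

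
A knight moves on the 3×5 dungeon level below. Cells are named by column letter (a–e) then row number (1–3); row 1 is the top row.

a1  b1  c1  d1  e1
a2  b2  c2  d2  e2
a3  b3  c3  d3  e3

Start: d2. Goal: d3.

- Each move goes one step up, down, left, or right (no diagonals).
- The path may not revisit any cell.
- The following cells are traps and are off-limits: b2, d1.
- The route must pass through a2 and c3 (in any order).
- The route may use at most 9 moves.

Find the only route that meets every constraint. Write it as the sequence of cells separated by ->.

d2 -> c2 -> c1 -> b1 -> a1 -> a2 -> a3 -> b3 -> c3 -> d3

The 9-move cap with required stops at a2, c3 leaves no slack for detours.
Route from d2: left 1 to c2, up 1 to c1, left 2 to a1, down 2 to a3, right 3 to d3 — 9 moves in all.
Check: all required cells visited; 9 ≤ 9 moves.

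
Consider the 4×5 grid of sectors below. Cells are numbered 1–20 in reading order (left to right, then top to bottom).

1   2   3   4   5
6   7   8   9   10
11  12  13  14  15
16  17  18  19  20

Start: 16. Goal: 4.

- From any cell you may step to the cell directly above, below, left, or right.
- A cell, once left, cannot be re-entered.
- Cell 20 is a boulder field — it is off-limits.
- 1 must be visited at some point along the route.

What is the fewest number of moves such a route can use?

6

Any route passes through 1 somewhere between 16 and 4. Summing Manhattan distances along the two legs (16 → 1 → 4) gives a lower bound of 3 + 3 = 6 moves.
A route of 6 moves achieves this: 16 → 11 → 6 → 1 → 2 → 3 → 4.
Since 6 matches the lower bound, it is optimal.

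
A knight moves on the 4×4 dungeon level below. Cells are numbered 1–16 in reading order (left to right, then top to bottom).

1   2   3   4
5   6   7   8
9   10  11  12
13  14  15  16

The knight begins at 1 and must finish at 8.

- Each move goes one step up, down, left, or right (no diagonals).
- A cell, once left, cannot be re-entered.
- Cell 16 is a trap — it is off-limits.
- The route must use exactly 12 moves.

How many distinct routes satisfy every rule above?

16

Need simple routes of exactly 12 moves from 1 to 8 (Manhattan distance 4, so 4 moves are spent on a detour and 4 undoing it).
Branch systematically from the start, pruning whenever the remaining move budget drops below the Manhattan distance to 8 or differs from it in parity. Grouping the completions by first move — via 5: 8; via 2: 8 — and summing: 8 + 8 = 16.
That gives 16 routes.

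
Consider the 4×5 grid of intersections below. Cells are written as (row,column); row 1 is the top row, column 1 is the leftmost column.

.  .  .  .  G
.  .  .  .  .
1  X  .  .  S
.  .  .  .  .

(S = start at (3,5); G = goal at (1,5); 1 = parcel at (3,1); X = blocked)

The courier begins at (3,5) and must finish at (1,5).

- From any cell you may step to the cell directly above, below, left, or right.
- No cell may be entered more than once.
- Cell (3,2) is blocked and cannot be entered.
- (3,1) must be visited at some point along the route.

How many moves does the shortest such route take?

12

Any route passes through (3,1) somewhere between (3,5) and (1,5). Summing Manhattan distances along the two legs ((3,5) → (3,1) → (1,5)) gives a lower bound of 4 + 6 = 10 moves.
That bound ignores the blocked cells. Measuring each leg by the fewest moves that actually steer around them ((3,5)→(3,1): 6; (3,1)→(1,5): 6) raises the lower bound to 12.
A route of 12 moves exists: (3,5) → (4,5) → (4,4) → (4,3) → (4,2) → (4,1) → (3,1) → (2,1) → (1,1) → (1,2) → (1,3) → (1,4) → (1,5).
Since 12 matches that lower bound, it is optimal.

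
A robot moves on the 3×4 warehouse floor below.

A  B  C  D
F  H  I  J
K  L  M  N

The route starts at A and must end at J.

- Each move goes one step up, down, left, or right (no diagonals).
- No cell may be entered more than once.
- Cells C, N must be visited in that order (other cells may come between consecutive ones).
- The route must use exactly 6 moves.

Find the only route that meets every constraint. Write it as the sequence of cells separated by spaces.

The waypoints must appear in the order C, N, with no cell reused.
Route from A: 2× right (reaching C), 2× down (reaching M), right to N, up to J — 6 moves in all.
Check: order respected (C at step 2, N at step 5); 6 moves as required.

A B C I M N J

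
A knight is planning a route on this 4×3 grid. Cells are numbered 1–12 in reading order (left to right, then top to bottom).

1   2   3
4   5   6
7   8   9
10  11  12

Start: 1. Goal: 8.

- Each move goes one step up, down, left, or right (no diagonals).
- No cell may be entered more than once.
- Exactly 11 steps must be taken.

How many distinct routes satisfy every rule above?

4

Need simple routes of exactly 11 moves from 1 to 8 (Manhattan distance 3, so 4 moves are spent on a detour and 4 undoing it).
Enumerating: 1 4 7 10 11 12 9 6 3 2 5 8 | 1 4 5 2 3 6 9 12 11 10 7 8 | 1 2 3 6 9 12 11 10 7 4 5 8 | 1 2 3 6 5 4 7 10 11 12 9 8.
That gives 4 routes.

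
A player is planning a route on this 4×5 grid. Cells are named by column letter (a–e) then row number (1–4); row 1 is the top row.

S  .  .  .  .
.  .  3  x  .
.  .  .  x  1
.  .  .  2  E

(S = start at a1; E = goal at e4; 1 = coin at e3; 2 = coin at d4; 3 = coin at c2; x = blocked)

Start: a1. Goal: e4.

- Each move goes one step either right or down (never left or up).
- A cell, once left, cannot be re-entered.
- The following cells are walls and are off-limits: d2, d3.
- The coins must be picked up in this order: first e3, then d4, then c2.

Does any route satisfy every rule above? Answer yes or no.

d4 lies to the left of e3, so going from e3 to d4 would need a leftward move — but moves only go right/down, so e3 cannot be visited before d4.

no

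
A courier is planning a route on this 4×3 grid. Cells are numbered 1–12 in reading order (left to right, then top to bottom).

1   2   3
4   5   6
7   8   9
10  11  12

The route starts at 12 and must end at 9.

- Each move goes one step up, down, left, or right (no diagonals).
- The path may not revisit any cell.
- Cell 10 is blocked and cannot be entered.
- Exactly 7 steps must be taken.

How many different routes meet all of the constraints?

2

Need simple routes of exactly 7 moves from 12 to 9 (Manhattan distance 1, so 3 moves are spent on a detour and 3 undoing it).
Enumerating: 12 11 8 5 2 3 6 9 | 12 11 8 7 4 5 6 9.
That gives 2 routes.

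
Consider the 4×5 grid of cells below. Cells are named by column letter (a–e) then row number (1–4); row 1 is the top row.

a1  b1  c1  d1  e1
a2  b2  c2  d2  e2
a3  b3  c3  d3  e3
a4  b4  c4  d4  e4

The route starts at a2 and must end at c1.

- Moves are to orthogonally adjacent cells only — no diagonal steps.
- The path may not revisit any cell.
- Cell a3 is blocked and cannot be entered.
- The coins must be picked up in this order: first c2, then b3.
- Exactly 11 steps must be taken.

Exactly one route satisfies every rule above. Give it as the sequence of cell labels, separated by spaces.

The waypoints must appear in the order c2, b3, with no cell reused.
Route from a2: right 2 to c2, down 1 to c3, left 1 to b3, down 1 to b4, right 2 to d4, up 3 to d1, left 1 to c1 — 11 moves in all.
Check: order respected (c2 at step 2, b3 at step 4); 11 moves as required.

a2 b2 c2 c3 b3 b4 c4 d4 d3 d2 d1 c1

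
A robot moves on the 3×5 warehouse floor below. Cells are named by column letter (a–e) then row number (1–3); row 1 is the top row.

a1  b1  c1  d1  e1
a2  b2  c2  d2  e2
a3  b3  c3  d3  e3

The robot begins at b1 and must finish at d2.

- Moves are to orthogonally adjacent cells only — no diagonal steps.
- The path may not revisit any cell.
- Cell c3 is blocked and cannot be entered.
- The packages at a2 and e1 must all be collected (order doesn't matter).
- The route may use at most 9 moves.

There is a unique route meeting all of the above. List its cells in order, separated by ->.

b1 -> a1 -> a2 -> b2 -> c2 -> c1 -> d1 -> e1 -> e2 -> d2

The budget equals the shortest possible length, so every move has to be on a shortest route through the required cells.
Route from b1: left 1 to a1, down 1 to a2, right 2 to c2, up 1 to c1, right 2 to e1, down 1 to e2, left 1 to d2 — 9 moves in all.
Check: all required cells visited; 9 ≤ 9 moves.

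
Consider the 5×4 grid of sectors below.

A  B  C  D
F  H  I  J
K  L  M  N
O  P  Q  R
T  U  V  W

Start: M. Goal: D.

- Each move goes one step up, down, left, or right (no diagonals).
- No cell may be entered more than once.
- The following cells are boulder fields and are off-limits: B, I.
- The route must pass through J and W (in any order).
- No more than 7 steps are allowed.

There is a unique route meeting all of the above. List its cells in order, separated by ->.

M -> Q -> V -> W -> R -> N -> J -> D

The budget equals the shortest possible length, so every move has to be on a shortest route through the required cells.
Route from M: down 2 to V, right 1 to W, up 4 to D — 7 moves in all.
Check: all required cells visited; 7 ≤ 7 moves.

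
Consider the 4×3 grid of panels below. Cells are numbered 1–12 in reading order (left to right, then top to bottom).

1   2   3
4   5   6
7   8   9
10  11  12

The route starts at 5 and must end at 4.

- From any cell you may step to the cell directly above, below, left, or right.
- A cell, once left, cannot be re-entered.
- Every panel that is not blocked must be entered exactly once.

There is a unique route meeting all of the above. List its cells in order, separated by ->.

5 -> 8 -> 7 -> 10 -> 11 -> 12 -> 9 -> 6 -> 3 -> 2 -> 1 -> 4

Need to visit all 12 open cells exactly once, starting at 5 and ending at 4.
Cell 10 has only two open neighbours (7 and 11), so the path must pass straight through it: one of those is the cell it's entered from and the other is where it exits.
Route from 5: down 1 to 8, left 1 to 7, down 1 to 10, right 2 to 12, up 3 to 3, left 2 to 1, down 1 to 4 — 11 moves in all.
Check: all 12 open cells covered.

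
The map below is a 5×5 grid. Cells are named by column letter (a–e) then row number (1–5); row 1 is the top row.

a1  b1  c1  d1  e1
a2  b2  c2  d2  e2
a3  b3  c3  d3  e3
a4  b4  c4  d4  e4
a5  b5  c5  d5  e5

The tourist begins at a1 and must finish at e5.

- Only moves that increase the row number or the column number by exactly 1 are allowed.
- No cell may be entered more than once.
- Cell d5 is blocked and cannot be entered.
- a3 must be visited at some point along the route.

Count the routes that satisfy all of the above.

5

A right/down-only route from a1 to e5 makes exactly 4 down-moves and 4 right-moves in some order.
With no other constraints that would be C(8,4) = 70 routes.
Split at a3 and multiply the segment counts (each segment already excludes blocked cells): a1→a3: 1; a3→e5: 5; product = 5.
That gives 5 routes.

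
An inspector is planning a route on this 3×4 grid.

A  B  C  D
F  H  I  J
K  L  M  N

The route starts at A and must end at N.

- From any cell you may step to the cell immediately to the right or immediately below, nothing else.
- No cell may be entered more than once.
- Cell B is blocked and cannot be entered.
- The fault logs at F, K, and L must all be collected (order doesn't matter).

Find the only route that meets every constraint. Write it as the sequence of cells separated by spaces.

Moves only go right or down, so the column and row indices never decrease.
Route from A: down 2 to K, right 3 to N — 5 moves in all.
Check: all required cells visited.

A F K L M N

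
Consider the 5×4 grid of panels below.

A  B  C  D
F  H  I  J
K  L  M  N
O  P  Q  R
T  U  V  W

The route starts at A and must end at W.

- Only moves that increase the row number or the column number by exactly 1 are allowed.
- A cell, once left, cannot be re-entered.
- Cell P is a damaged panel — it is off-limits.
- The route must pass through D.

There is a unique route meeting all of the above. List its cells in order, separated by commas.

Moves only go right or down, so the column and row indices never decrease.
Route from A: 3× right (reaching D), 4× down (reaching W) — 7 moves in all.
Check: all required cells visited.

A, B, C, D, J, N, R, W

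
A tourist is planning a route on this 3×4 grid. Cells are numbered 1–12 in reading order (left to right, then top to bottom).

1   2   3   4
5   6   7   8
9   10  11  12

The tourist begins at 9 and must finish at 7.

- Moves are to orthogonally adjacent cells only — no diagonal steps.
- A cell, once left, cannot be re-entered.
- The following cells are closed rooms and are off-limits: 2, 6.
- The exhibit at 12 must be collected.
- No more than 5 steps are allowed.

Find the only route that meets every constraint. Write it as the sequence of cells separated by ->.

Any route must reach 12 and still end at 7 within 5 moves, so the order of the required stops is forced.
Route from 9: right 3 to 12, up 1 to 8, left 1 to 7 — 5 moves in all.
Check: all required cells visited; 5 ≤ 5 moves.

9 -> 10 -> 11 -> 12 -> 8 -> 7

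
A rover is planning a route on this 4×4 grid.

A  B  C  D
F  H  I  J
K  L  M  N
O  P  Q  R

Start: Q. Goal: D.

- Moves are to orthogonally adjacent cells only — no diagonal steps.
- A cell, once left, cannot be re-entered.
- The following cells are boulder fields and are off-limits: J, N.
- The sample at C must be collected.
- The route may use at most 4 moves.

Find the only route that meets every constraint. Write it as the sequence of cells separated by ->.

Q -> M -> I -> C -> D

The budget equals the shortest possible length, so every move has to be on a shortest route through the required cells.
Route from Q: up 3 to C, right 1 to D — 4 moves in all.
Check: all required cells visited; 4 ≤ 4 moves.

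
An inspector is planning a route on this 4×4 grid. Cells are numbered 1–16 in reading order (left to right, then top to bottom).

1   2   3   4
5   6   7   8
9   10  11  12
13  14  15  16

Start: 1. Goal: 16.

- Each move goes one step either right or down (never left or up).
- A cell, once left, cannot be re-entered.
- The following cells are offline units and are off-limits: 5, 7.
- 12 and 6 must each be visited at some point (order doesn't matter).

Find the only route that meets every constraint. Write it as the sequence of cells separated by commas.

Moves only go right or down, so the column and row indices never decrease.
Route from 1: right 1 to 2, down 2 to 10, right 2 to 12, down 1 to 16 — 6 moves in all.
Check: all required cells visited.

1, 2, 6, 10, 11, 12, 16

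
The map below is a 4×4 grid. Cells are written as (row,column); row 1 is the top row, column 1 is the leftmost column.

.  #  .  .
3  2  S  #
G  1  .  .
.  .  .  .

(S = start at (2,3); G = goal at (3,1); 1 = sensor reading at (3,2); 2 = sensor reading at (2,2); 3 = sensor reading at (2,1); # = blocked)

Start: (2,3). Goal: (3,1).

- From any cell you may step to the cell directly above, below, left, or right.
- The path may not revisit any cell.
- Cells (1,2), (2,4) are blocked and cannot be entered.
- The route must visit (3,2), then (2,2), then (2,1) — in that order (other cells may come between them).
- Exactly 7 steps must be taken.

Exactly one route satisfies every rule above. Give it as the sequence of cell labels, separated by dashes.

(2,3) - (3,3) - (4,3) - (4,2) - (3,2) - (2,2) - (2,1) - (3,1)

The waypoints must appear in the order (3,2), (2,2), (2,1), with no cell reused.
Route from (2,3): down 2 to (4,3), left 1 to (4,2), up 2 to (2,2), left 1 to (2,1), down 1 to (3,1) — 7 moves in all.
Check: order respected (1 at step 4, 2 at step 5, 3 at step 6); 7 moves as required.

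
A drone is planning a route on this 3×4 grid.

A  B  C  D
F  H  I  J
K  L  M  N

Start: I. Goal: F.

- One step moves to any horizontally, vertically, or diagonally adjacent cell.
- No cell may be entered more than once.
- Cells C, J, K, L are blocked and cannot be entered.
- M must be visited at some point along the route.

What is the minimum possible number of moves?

3

Any route passes through M somewhere between I and F. Summing Chebyshev distances along the two legs (I → M → F) gives a lower bound of 1 + 2 = 3 moves.
A route of 3 moves achieves this: I → M → H → F.
Since 3 matches the lower bound, it is optimal.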